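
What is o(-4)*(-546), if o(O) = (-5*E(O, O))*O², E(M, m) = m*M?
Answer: 698880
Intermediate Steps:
E(M, m) = M*m
o(O) = -5*O⁴ (o(O) = (-5*O*O)*O² = (-5*O²)*O² = -5*O⁴)
o(-4)*(-546) = -5*(-4)⁴*(-546) = -5*256*(-546) = -1280*(-546) = 698880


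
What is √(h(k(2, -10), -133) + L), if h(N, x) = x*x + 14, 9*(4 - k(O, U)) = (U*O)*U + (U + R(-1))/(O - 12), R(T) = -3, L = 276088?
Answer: √293791 ≈ 542.03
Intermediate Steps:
k(O, U) = 4 - O*U²/9 - (-3 + U)/(9*(-12 + O)) (k(O, U) = 4 - ((U*O)*U + (U - 3)/(O - 12))/9 = 4 - ((O*U)*U + (-3 + U)/(-12 + O))/9 = 4 - (O*U² + (-3 + U)/(-12 + O))/9 = 4 + (-O*U²/9 - (-3 + U)/(9*(-12 + O))) = 4 - O*U²/9 - (-3 + U)/(9*(-12 + O)))
h(N, x) = 14 + x² (h(N, x) = x² + 14 = 14 + x²)
√(h(k(2, -10), -133) + L) = √((14 + (-133)²) + 276088) = √((14 + 17689) + 276088) = √(17703 + 276088) = √293791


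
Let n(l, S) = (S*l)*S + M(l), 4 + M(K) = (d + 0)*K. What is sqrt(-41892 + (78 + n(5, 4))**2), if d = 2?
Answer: 2*I*sqrt(3749) ≈ 122.46*I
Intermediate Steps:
M(K) = -4 + 2*K (M(K) = -4 + (2 + 0)*K = -4 + 2*K)
n(l, S) = -4 + 2*l + l*S**2 (n(l, S) = (S*l)*S + (-4 + 2*l) = l*S**2 + (-4 + 2*l) = -4 + 2*l + l*S**2)
sqrt(-41892 + (78 + n(5, 4))**2) = sqrt(-41892 + (78 + (-4 + 2*5 + 5*4**2))**2) = sqrt(-41892 + (78 + (-4 + 10 + 5*16))**2) = sqrt(-41892 + (78 + (-4 + 10 + 80))**2) = sqrt(-41892 + (78 + 86)**2) = sqrt(-41892 + 164**2) = sqrt(-41892 + 26896) = sqrt(-14996) = 2*I*sqrt(3749)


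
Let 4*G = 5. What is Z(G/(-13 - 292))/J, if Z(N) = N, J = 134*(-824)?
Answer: 1/26941504 ≈ 3.7117e-8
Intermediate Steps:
G = 5/4 (G = (1/4)*5 = 5/4 ≈ 1.2500)
J = -110416
Z(G/(-13 - 292))/J = ((5/4)/(-13 - 292))/(-110416) = ((5/4)/(-305))*(-1/110416) = -1/305*5/4*(-1/110416) = -1/244*(-1/110416) = 1/26941504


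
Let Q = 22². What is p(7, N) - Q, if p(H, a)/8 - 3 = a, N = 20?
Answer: -300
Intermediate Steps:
p(H, a) = 24 + 8*a
Q = 484
p(7, N) - Q = (24 + 8*20) - 1*484 = (24 + 160) - 484 = 184 - 484 = -300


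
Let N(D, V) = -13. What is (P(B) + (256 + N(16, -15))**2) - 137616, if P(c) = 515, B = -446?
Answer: -78052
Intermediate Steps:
(P(B) + (256 + N(16, -15))**2) - 137616 = (515 + (256 - 13)**2) - 137616 = (515 + 243**2) - 137616 = (515 + 59049) - 137616 = 59564 - 137616 = -78052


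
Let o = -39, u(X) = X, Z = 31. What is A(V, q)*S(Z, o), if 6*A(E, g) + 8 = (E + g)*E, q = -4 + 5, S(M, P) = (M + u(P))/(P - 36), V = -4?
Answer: 16/225 ≈ 0.071111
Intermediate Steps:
S(M, P) = (M + P)/(-36 + P) (S(M, P) = (M + P)/(P - 36) = (M + P)/(-36 + P))
q = 1
A(E, g) = -4/3 + E*(E + g)/6 (A(E, g) = -4/3 + ((E + g)*E)/6 = -4/3 + (E*(E + g))/6 = -4/3 + E*(E + g)/6)
A(V, q)*S(Z, o) = (-4/3 + (⅙)*(-4)² + (⅙)*(-4)*1)*((31 - 39)/(-36 - 39)) = (-4/3 + (⅙)*16 - ⅔)*(-8/(-75)) = (-4/3 + 8/3 - ⅔)*(-1/75*(-8)) = (⅔)*(8/75) = 16/225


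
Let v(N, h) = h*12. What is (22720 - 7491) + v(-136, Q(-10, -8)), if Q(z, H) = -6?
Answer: 15157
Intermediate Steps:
v(N, h) = 12*h
(22720 - 7491) + v(-136, Q(-10, -8)) = (22720 - 7491) + 12*(-6) = 15229 - 72 = 15157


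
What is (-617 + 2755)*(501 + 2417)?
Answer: 6238684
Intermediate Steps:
(-617 + 2755)*(501 + 2417) = 2138*2918 = 6238684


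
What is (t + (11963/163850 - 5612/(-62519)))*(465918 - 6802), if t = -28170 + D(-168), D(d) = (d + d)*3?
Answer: -68612619153991221274/5121869075 ≈ -1.3396e+10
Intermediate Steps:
D(d) = 6*d (D(d) = (2*d)*3 = 6*d)
t = -29178 (t = -28170 + 6*(-168) = -28170 - 1008 = -29178)
(t + (11963/163850 - 5612/(-62519)))*(465918 - 6802) = (-29178 + (11963/163850 - 5612/(-62519)))*(465918 - 6802) = (-29178 + (11963*(1/163850) - 5612*(-1/62519)))*459116 = (-29178 + (11963/163850 + 5612/62519))*459116 = (-29178 + 1667440997/10243738150)*459116 = -298890124299703/10243738150*459116 = -68612619153991221274/5121869075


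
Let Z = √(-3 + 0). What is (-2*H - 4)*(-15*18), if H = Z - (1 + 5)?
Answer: -2160 + 540*I*√3 ≈ -2160.0 + 935.31*I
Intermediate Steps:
Z = I*√3 (Z = √(-3) = I*√3 ≈ 1.732*I)
H = -6 + I*√3 (H = I*√3 - (1 + 5) = I*√3 - 1*6 = I*√3 - 6 = -6 + I*√3 ≈ -6.0 + 1.732*I)
(-2*H - 4)*(-15*18) = (-2*(-6 + I*√3) - 4)*(-15*18) = ((12 - 2*I*√3) - 4)*(-270) = (8 - 2*I*√3)*(-270) = -2160 + 540*I*√3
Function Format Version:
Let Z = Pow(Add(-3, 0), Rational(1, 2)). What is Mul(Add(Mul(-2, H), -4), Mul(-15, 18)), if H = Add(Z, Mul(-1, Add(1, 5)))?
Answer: Add(-2160, Mul(540, I, Pow(3, Rational(1, 2)))) ≈ Add(-2160.0, Mul(935.31, I))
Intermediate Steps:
Z = Mul(I, Pow(3, Rational(1, 2))) (Z = Pow(-3, Rational(1, 2)) = Mul(I, Pow(3, Rational(1, 2))) ≈ Mul(1.7320, I))
H = Add(-6, Mul(I, Pow(3, Rational(1, 2)))) (H = Add(Mul(I, Pow(3, Rational(1, 2))), Mul(-1, Add(1, 5))) = Add(Mul(I, Pow(3, Rational(1, 2))), Mul(-1, 6)) = Add(Mul(I, Pow(3, Rational(1, 2))), -6) = Add(-6, Mul(I, Pow(3, Rational(1, 2)))) ≈ Add(-6.0000, Mul(1.7320, I)))
Mul(Add(Mul(-2, H), -4), Mul(-15, 18)) = Mul(Add(Mul(-2, Add(-6, Mul(I, Pow(3, Rational(1, 2))))), -4), Mul(-15, 18)) = Mul(Add(Add(12, Mul(-2, I, Pow(3, Rational(1, 2)))), -4), -270) = Mul(Add(8, Mul(-2, I, Pow(3, Rational(1, 2)))), -270) = Add(-2160, Mul(540, I, Pow(3, Rational(1, 2))))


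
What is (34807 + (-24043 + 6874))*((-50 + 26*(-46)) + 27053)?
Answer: 455183866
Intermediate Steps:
(34807 + (-24043 + 6874))*((-50 + 26*(-46)) + 27053) = (34807 - 17169)*((-50 - 1196) + 27053) = 17638*(-1246 + 27053) = 17638*25807 = 455183866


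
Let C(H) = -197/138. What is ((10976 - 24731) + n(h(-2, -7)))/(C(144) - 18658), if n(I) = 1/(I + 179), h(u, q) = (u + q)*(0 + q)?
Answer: 229680921/311575121 ≈ 0.73716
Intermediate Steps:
C(H) = -197/138 (C(H) = -197*1/138 = -197/138)
h(u, q) = q*(q + u) (h(u, q) = (q + u)*q = q*(q + u))
n(I) = 1/(179 + I)
((10976 - 24731) + n(h(-2, -7)))/(C(144) - 18658) = ((10976 - 24731) + 1/(179 - 7*(-7 - 2)))/(-197/138 - 18658) = (-13755 + 1/(179 - 7*(-9)))/(-2575001/138) = (-13755 + 1/(179 + 63))*(-138/2575001) = (-13755 + 1/242)*(-138/2575001) = -3328709/242*(-138/2575001) = 229680921/311575121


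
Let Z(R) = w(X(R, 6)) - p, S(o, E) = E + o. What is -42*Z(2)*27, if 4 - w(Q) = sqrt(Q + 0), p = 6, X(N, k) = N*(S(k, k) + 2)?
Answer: 2268 + 2268*sqrt(7) ≈ 8268.6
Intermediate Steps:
X(N, k) = N*(2 + 2*k) (X(N, k) = N*((k + k) + 2) = N*(2*k + 2) = N*(2 + 2*k))
w(Q) = 4 - sqrt(Q) (w(Q) = 4 - sqrt(Q + 0) = 4 - sqrt(Q))
Z(R) = -2 - sqrt(14)*sqrt(R) (Z(R) = (4 - sqrt(2*R*(1 + 6))) - 1*6 = (4 - sqrt(2*R*7)) - 6 = (4 - sqrt(14*R)) - 6 = (4 - sqrt(14)*sqrt(R)) - 6 = -2 - sqrt(14)*sqrt(R))
-42*Z(2)*27 = -42*(-2 - sqrt(14)*sqrt(2))*27 = -42*(-2 - 2*sqrt(7))*27 = (84 + 84*sqrt(7))*27 = 2268 + 2268*sqrt(7)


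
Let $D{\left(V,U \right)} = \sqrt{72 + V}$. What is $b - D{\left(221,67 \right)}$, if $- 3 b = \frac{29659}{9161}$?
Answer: $- \frac{29659}{27483} - \sqrt{293} \approx -18.196$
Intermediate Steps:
$b = - \frac{29659}{27483}$ ($b = - \frac{29659 \cdot \frac{1}{9161}}{3} = \left(- \frac{1}{3}\right) \frac{29659}{9161} = - \frac{29659}{27483} \approx -1.0792$)
$b - D{\left(221,67 \right)} = - \frac{29659}{27483} - \sqrt{72 + 221} = - \frac{29659}{27483} - \sqrt{293}$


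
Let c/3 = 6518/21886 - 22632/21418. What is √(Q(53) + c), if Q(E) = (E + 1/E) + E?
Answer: 7*√81673665923384012010/6210995111 ≈ 10.185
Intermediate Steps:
c = -266791071/117188587 (c = 3*(6518/21886 - 22632/21418) = 3*(6518*(1/21886) - 22632*1/21418) = 3*(3259/10943 - 11316/10709) = 3*(-88930357/117188587) = -266791071/117188587 ≈ -2.2766)
Q(E) = 1/E + 2*E
√(Q(53) + c) = √((1/53 + 2*53) - 266791071/117188587) = √((1/53 + 106) - 266791071/117188587) = √(5619/53 - 266791071/117188587) = √(644342743590/6210995111) = 7*√81673665923384012010/6210995111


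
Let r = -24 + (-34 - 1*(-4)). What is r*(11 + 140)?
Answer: -8154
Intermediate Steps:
r = -54 (r = -24 + (-34 + 4) = -24 - 30 = -54)
r*(11 + 140) = -54*(11 + 140) = -54*151 = -8154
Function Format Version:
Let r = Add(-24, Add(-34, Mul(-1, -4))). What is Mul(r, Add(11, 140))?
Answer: -8154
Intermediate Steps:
r = -54 (r = Add(-24, Add(-34, 4)) = Add(-24, -30) = -54)
Mul(r, Add(11, 140)) = Mul(-54, Add(11, 140)) = Mul(-54, 151) = -8154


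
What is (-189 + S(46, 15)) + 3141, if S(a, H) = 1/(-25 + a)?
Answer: 61993/21 ≈ 2952.0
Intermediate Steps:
(-189 + S(46, 15)) + 3141 = (-189 + 1/(-25 + 46)) + 3141 = (-189 + 1/21) + 3141 = -3968/21 + 3141 = 61993/21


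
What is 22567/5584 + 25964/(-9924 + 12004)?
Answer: 5997573/362960 ≈ 16.524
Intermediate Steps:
22567/5584 + 25964/(-9924 + 12004) = 22567*(1/5584) + 25964/2080 = 22567/5584 + 25964*(1/2080) = 22567/5584 + 6491/520 = 5997573/362960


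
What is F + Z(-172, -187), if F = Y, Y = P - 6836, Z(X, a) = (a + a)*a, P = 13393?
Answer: 76495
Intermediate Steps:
Z(X, a) = 2*a² (Z(X, a) = (2*a)*a = 2*a²)
Y = 6557 (Y = 13393 - 6836 = 6557)
F = 6557
F + Z(-172, -187) = 6557 + 2*(-187)² = 6557 + 2*34969 = 6557 + 69938 = 76495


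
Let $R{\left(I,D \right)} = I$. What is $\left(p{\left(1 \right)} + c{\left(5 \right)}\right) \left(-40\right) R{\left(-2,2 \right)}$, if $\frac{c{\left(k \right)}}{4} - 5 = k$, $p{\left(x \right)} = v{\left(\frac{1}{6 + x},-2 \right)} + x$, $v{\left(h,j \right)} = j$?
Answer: $3120$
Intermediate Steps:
$p{\left(x \right)} = -2 + x$
$c{\left(k \right)} = 20 + 4 k$
$\left(p{\left(1 \right)} + c{\left(5 \right)}\right) \left(-40\right) R{\left(-2,2 \right)} = \left(\left(-2 + 1\right) + \left(20 + 4 \cdot 5\right)\right) \left(-40\right) \left(-2\right) = \left(-1 + \left(20 + 20\right)\right) \left(-40\right) \left(-2\right) = \left(-1 + 40\right) \left(-40\right) \left(-2\right) = 39 \left(-40\right) \left(-2\right) = \left(-1560\right) \left(-2\right) = 3120$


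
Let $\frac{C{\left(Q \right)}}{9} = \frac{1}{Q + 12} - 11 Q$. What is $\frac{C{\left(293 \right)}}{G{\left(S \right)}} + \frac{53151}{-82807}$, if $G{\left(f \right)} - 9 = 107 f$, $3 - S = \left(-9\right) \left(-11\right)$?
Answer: $\frac{188743301739}{86401237835} \approx 2.1845$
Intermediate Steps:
$S = -96$ ($S = 3 - \left(-9\right) \left(-11\right) = 3 - 99 = -96$)
$G{\left(f \right)} = 9 + 107 f$
$C{\left(Q \right)} = - 99 Q + \frac{9}{12 + Q}$ ($C{\left(Q \right)} = 9 \left(\frac{1}{Q + 12} - 11 Q\right) = 9 \left(\frac{1}{12 + Q} - 11 Q\right) = - 99 Q + \frac{9}{12 + Q}$)
$\frac{C{\left(293 \right)}}{G{\left(S \right)}} + \frac{53151}{-82807} = \frac{9 \frac{1}{12 + 293} \left(1 - 38676 - 11 \cdot 293^{2}\right)}{9 + 107 \left(-96\right)} + \frac{53151}{-82807} = \frac{9 \cdot \frac{1}{305} \left(1 - 38676 - 944339\right)}{9 - 10272} + 53151 \left(- \frac{1}{82807}\right) = \frac{9 \cdot \frac{1}{305} \left(1 - 38676 - 944339\right)}{-10263} - \frac{53151}{82807} = 9 \cdot \frac{1}{305} \left(-983014\right) \left(- \frac{1}{10263}\right) - \frac{53151}{82807} = \left(- \frac{8847126}{305}\right) \left(- \frac{1}{10263}\right) - \frac{53151}{82807} = \frac{2949042}{1043405} - \frac{53151}{82807} = \frac{188743301739}{86401237835}$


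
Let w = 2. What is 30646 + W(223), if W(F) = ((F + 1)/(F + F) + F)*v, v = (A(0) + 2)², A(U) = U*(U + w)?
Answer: 7033422/223 ≈ 31540.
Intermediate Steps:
A(U) = U*(2 + U) (A(U) = U*(U + 2) = U*(2 + U))
v = 4 (v = (0*(2 + 0) + 2)² = (0*2 + 2)² = (0 + 2)² = 2² = 4)
W(F) = 4*F + 2*(1 + F)/F (W(F) = ((F + 1)/(F + F) + F)*4 = ((1 + F)/((2*F)) + F)*4 = ((1 + F)*(1/(2*F)) + F)*4 = ((1 + F)/(2*F) + F)*4 = (F + (1 + F)/(2*F))*4 = 4*F + 2*(1 + F)/F)
30646 + W(223) = 30646 + (2 + 2/223 + 4*223) = 30646 + (2 + 2*(1/223) + 892) = 30646 + (2 + 2/223 + 892) = 30646 + 199364/223 = 7033422/223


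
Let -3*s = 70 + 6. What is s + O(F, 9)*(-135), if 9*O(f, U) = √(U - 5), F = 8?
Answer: -166/3 ≈ -55.333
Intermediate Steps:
s = -76/3 (s = -(70 + 6)/3 = -⅓*76 = -76/3 ≈ -25.333)
O(f, U) = √(-5 + U)/9 (O(f, U) = √(U - 5)/9 = √(-5 + U)/9)
s + O(F, 9)*(-135) = -76/3 + (√(-5 + 9)/9)*(-135) = -76/3 + (√4/9)*(-135) = -76/3 + ((⅑)*2)*(-135) = -76/3 + (2/9)*(-135) = -76/3 - 30 = -166/3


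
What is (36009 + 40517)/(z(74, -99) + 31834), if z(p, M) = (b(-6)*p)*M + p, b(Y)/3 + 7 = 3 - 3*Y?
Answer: -38263/137892 ≈ -0.27749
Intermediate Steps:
b(Y) = -12 - 9*Y (b(Y) = -21 + 3*(3 - 3*Y) = -21 + (9 - 9*Y) = -12 - 9*Y)
z(p, M) = p + 42*M*p (z(p, M) = ((-12 - 9*(-6))*p)*M + p = ((-12 + 54)*p)*M + p = (42*p)*M + p = 42*M*p + p = p + 42*M*p)
(36009 + 40517)/(z(74, -99) + 31834) = (36009 + 40517)/(74*(1 + 42*(-99)) + 31834) = 76526/(74*(1 - 4158) + 31834) = 76526/(74*(-4157) + 31834) = 76526/(-307618 + 31834) = 76526/(-275784) = 76526*(-1/275784) = -38263/137892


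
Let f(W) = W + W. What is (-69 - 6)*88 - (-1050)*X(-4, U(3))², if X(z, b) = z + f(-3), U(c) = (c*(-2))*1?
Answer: 98400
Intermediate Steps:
f(W) = 2*W
U(c) = -2*c (U(c) = -2*c*1 = -2*c)
X(z, b) = -6 + z (X(z, b) = z + 2*(-3) = z - 6 = -6 + z)
(-69 - 6)*88 - (-1050)*X(-4, U(3))² = (-69 - 6)*88 - (-1050)*(-6 - 4)² = -75*88 - (-1050)*(-10)² = -6600 - (-1050)*100 = -6600 - 1*(-105000) = -6600 + 105000 = 98400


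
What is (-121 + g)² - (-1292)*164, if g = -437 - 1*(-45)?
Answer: 475057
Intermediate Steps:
g = -392 (g = -437 + 45 = -392)
(-121 + g)² - (-1292)*164 = (-121 - 392)² - (-1292)*164 = (-513)² - 1*(-211888) = 263169 + 211888 = 475057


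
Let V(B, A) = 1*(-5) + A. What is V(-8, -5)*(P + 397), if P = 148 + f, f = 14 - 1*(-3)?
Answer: -5620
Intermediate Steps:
f = 17 (f = 14 + 3 = 17)
V(B, A) = -5 + A
P = 165 (P = 148 + 17 = 165)
V(-8, -5)*(P + 397) = (-5 - 5)*(165 + 397) = -10*562 = -5620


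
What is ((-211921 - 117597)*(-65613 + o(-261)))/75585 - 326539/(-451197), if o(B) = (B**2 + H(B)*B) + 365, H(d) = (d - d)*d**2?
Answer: -142375290330281/11367908415 ≈ -12524.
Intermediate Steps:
H(d) = 0 (H(d) = 0*d**2 = 0)
o(B) = 365 + B**2 (o(B) = (B**2 + 0*B) + 365 = (B**2 + 0) + 365 = B**2 + 365 = 365 + B**2)
((-211921 - 117597)*(-65613 + o(-261)))/75585 - 326539/(-451197) = ((-211921 - 117597)*(-65613 + (365 + (-261)**2)))/75585 - 326539/(-451197) = -329518*(-65613 + (365 + 68121))*(1/75585) - 326539*(-1/451197) = -329518*(-65613 + 68486)*(1/75585) + 326539/451197 = -329518*2873*(1/75585) + 326539/451197 = -946705214*1/75585 + 326539/451197 = -946705214/75585 + 326539/451197 = -142375290330281/11367908415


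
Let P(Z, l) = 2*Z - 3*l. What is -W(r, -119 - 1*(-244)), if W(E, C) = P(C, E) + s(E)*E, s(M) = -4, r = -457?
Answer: -3449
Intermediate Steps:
P(Z, l) = -3*l + 2*Z
W(E, C) = -7*E + 2*C (W(E, C) = (-3*E + 2*C) - 4*E = -7*E + 2*C)
-W(r, -119 - 1*(-244)) = -(-7*(-457) + 2*(-119 - 1*(-244))) = -(3199 + 2*(-119 + 244)) = -(3199 + 2*125) = -(3199 + 250) = -1*3449 = -3449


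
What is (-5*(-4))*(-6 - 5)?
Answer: -220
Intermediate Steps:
(-5*(-4))*(-6 - 5) = 20*(-11) = -220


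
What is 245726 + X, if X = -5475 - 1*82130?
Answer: 158121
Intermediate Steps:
X = -87605 (X = -5475 - 82130 = -87605)
245726 + X = 245726 - 87605 = 158121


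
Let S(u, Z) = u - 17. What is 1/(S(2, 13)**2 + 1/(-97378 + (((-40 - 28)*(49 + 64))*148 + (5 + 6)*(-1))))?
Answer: 1234621/277789724 ≈ 0.0044444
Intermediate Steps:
S(u, Z) = -17 + u
1/(S(2, 13)**2 + 1/(-97378 + (((-40 - 28)*(49 + 64))*148 + (5 + 6)*(-1)))) = 1/((-17 + 2)**2 + 1/(-97378 + (((-40 - 28)*(49 + 64))*148 + (5 + 6)*(-1)))) = 1/((-15)**2 + 1/(-97378 + (-68*113*148 + 11*(-1)))) = 1/(225 + 1/(-97378 + (-7684*148 - 11))) = 1/(225 + 1/(-97378 + (-1137232 - 11))) = 1/(225 + 1/(-97378 - 1137243)) = 1/(225 + 1/(-1234621)) = 1/(225 - 1/1234621) = 1/(277789724/1234621) = 1234621/277789724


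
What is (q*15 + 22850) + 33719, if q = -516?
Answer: 48829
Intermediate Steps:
(q*15 + 22850) + 33719 = (-516*15 + 22850) + 33719 = (-7740 + 22850) + 33719 = 15110 + 33719 = 48829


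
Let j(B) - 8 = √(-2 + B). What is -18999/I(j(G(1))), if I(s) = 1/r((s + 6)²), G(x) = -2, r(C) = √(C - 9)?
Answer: -18999*√(183 + 56*I) ≈ -2.5994e+5 - 38882.0*I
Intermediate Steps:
r(C) = √(-9 + C)
j(B) = 8 + √(-2 + B)
I(s) = (-9 + (6 + s)²)^(-½) (I(s) = 1/(√(-9 + (s + 6)²)) = 1/(√(-9 + (6 + s)²)) = (-9 + (6 + s)²)^(-½))
-18999/I(j(G(1))) = -18999*√(-9 + (6 + (8 + √(-2 - 2)))²) = -18999*√(-9 + (6 + (8 + √(-4)))²) = -18999*√(-9 + (6 + (8 + 2*I))²) = -18999*√(-9 + (14 + 2*I)²)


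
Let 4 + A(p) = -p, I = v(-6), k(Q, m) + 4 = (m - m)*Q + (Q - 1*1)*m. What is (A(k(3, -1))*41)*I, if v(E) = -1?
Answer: -82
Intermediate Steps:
k(Q, m) = -4 + m*(-1 + Q) (k(Q, m) = -4 + ((m - m)*Q + (Q - 1*1)*m) = -4 + (0*Q + (Q - 1)*m) = -4 + (0 + (-1 + Q)*m) = -4 + (0 + m*(-1 + Q)) = -4 + m*(-1 + Q))
I = -1
A(p) = -4 - p
(A(k(3, -1))*41)*I = ((-4 - (-4 - 1*(-1) + 3*(-1)))*41)*(-1) = ((-4 - (-4 + 1 - 3))*41)*(-1) = ((-4 - 1*(-6))*41)*(-1) = ((-4 + 6)*41)*(-1) = (2*41)*(-1) = 82*(-1) = -82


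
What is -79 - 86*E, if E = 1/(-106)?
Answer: -4144/53 ≈ -78.189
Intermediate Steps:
E = -1/106 ≈ -0.0094340
-79 - 86*E = -79 - 86*(-1/106) = -79 + 43/53 = -4144/53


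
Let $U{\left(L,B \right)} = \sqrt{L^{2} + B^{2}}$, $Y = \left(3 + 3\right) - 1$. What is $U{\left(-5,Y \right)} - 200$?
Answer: $-200 + 5 \sqrt{2} \approx -192.93$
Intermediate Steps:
$Y = 5$ ($Y = 6 - 1 = 5$)
$U{\left(L,B \right)} = \sqrt{B^{2} + L^{2}}$
$U{\left(-5,Y \right)} - 200 = \sqrt{5^{2} + \left(-5\right)^{2}} - 200 = \sqrt{25 + 25} - 200 = \sqrt{50} - 200 = 5 \sqrt{2} - 200 = -200 + 5 \sqrt{2}$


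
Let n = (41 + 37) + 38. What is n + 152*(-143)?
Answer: -21620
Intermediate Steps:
n = 116 (n = 78 + 38 = 116)
n + 152*(-143) = 116 + 152*(-143) = 116 - 21736 = -21620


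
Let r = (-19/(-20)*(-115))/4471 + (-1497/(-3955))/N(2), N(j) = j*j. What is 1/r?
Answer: 17682805/1241188 ≈ 14.247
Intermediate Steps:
N(j) = j²
r = 1241188/17682805 (r = (-19/(-20)*(-115))/4471 + (-1497/(-3955))/(2²) = (-19*(-1/20)*(-115))*(1/4471) - 1497*(-1/3955)/4 = ((19/20)*(-115))*(1/4471) + (1497/3955)*(¼) = -437/4*1/4471 + 1497/15820 = -437/17884 + 1497/15820 = 1241188/17682805 ≈ 0.070192)
1/r = 1/(1241188/17682805) = 17682805/1241188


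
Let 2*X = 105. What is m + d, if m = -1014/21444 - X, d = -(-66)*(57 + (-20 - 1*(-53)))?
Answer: 10520878/1787 ≈ 5887.5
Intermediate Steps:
X = 105/2 (X = (½)*105 = 105/2 ≈ 52.500)
d = 5940 (d = -(-66)*(57 + (-20 + 53)) = -(-66)*(57 + 33) = -(-66)*90 = -1*(-5940) = 5940)
m = -93902/1787 (m = -1014/21444 - 1*105/2 = -1014*1/21444 - 105/2 = -169/3574 - 105/2 = -93902/1787 ≈ -52.547)
m + d = -93902/1787 + 5940 = 10520878/1787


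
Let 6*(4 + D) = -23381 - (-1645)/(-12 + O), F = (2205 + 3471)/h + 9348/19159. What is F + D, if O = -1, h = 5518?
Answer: -2694008698923/687175853 ≈ -3920.4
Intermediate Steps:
F = 80164374/52859681 (F = (2205 + 3471)/5518 + 9348/19159 = 5676*(1/5518) + 9348*(1/19159) = 2838/2759 + 9348/19159 = 80164374/52859681 ≈ 1.5166)
D = -50985/13 (D = -4 + (-23381 - (-1645)/(-12 - 1))/6 = -4 + (-23381 - (-1645)/(-13))/6 = -4 + (-23381 - (-1645)*(-1)/13)/6 = -4 + (-23381 - 1*1645/13)/6 = -4 + (-23381 - 1645/13)/6 = -4 + (1/6)*(-305598/13) = -4 - 50933/13 = -50985/13 ≈ -3921.9)
F + D = 80164374/52859681 - 50985/13 = -2694008698923/687175853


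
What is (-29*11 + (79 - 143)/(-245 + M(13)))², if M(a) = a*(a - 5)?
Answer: 2017357225/19881 ≈ 1.0147e+5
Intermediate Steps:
M(a) = a*(-5 + a)
(-29*11 + (79 - 143)/(-245 + M(13)))² = (-29*11 + (79 - 143)/(-245 + 13*(-5 + 13)))² = (-319 - 64/(-245 + 13*8))² = (-319 - 64/(-245 + 104))² = (-319 - 64/(-141))² = (-319 - 64*(-1/141))² = (-319 + 64/141)² = (-44915/141)² = 2017357225/19881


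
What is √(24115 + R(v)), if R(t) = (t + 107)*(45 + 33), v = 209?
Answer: 11*√403 ≈ 220.82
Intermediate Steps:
R(t) = 8346 + 78*t (R(t) = (107 + t)*78 = 8346 + 78*t)
√(24115 + R(v)) = √(24115 + (8346 + 78*209)) = √(24115 + (8346 + 16302)) = √(24115 + 24648) = √48763 = 11*√403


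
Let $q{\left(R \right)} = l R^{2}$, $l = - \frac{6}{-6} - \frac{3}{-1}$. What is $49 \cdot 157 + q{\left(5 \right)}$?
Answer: $7793$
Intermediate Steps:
$l = 4$ ($l = \left(-6\right) \left(- \frac{1}{6}\right) - -3 = 1 + 3 = 4$)
$q{\left(R \right)} = 4 R^{2}$
$49 \cdot 157 + q{\left(5 \right)} = 49 \cdot 157 + 4 \cdot 5^{2} = 7693 + 4 \cdot 25 = 7693 + 100 = 7793$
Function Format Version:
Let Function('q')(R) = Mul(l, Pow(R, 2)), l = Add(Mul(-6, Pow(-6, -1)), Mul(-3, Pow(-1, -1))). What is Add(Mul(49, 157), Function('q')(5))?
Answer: 7793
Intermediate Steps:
l = 4 (l = Add(Mul(-6, Rational(-1, 6)), Mul(-3, -1)) = Add(1, 3) = 4)
Function('q')(R) = Mul(4, Pow(R, 2))
Add(Mul(49, 157), Function('q')(5)) = Add(Mul(49, 157), Mul(4, Pow(5, 2))) = Add(7693, Mul(4, 25)) = Add(7693, 100) = 7793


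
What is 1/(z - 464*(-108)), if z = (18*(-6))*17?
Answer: 1/48276 ≈ 2.0714e-5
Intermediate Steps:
z = -1836 (z = -108*17 = -1836)
1/(z - 464*(-108)) = 1/(-1836 - 464*(-108)) = 1/(-1836 + 50112) = 1/48276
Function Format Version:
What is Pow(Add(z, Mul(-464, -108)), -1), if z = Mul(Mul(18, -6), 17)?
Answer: Rational(1, 48276) ≈ 2.0714e-5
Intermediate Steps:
z = -1836 (z = Mul(-108, 17) = -1836)
Pow(Add(z, Mul(-464, -108)), -1) = Pow(Add(-1836, Mul(-464, -108)), -1) = Pow(Add(-1836, 50112), -1) = Pow(48276, -1) = Rational(1, 48276)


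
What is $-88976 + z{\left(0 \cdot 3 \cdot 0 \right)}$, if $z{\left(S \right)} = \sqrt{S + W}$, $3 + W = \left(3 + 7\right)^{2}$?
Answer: $-88976 + \sqrt{97} \approx -88966.0$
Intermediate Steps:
$W = 97$ ($W = -3 + \left(3 + 7\right)^{2} = -3 + 10^{2} = -3 + 100 = 97$)
$z{\left(S \right)} = \sqrt{97 + S}$ ($z{\left(S \right)} = \sqrt{S + 97} = \sqrt{97 + S}$)
$-88976 + z{\left(0 \cdot 3 \cdot 0 \right)} = -88976 + \sqrt{97 + 0 \cdot 3 \cdot 0} = -88976 + \sqrt{97 + 0 \cdot 0} = -88976 + \sqrt{97 + 0} = -88976 + \sqrt{97}$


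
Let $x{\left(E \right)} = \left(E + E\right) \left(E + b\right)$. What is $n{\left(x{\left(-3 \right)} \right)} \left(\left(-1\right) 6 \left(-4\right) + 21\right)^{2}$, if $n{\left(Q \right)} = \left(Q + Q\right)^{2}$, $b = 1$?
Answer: $1166400$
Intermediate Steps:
$x{\left(E \right)} = 2 E \left(1 + E\right)$ ($x{\left(E \right)} = \left(E + E\right) \left(E + 1\right) = 2 E \left(1 + E\right)$)
$n{\left(Q \right)} = 4 Q^{2}$ ($n{\left(Q \right)} = \left(2 Q\right)^{2} = 4 Q^{2}$)
$n{\left(x{\left(-3 \right)} \right)} \left(\left(-1\right) 6 \left(-4\right) + 21\right)^{2} = 4 \left(2 \left(-3\right) \left(1 - 3\right)\right)^{2} \left(\left(-1\right) 6 \left(-4\right) + 21\right)^{2} = 4 \left(2 \left(-3\right) \left(-2\right)\right)^{2} \left(\left(-6\right) \left(-4\right) + 21\right)^{2} = 4 \cdot 12^{2} \left(24 + 21\right)^{2} = 4 \cdot 144 \cdot 45^{2} = 576 \cdot 2025 = 1166400$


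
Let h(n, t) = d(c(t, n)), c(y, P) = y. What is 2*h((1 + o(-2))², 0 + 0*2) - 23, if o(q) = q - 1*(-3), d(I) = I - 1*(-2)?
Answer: -19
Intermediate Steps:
d(I) = 2 + I (d(I) = I + 2 = 2 + I)
o(q) = 3 + q (o(q) = q + 3 = 3 + q)
h(n, t) = 2 + t
2*h((1 + o(-2))², 0 + 0*2) - 23 = 2*(2 + (0 + 0*2)) - 23 = 2*(2 + (0 + 0)) - 23 = 2*(2 + 0) - 23 = 2*2 - 23 = 4 - 23 = -19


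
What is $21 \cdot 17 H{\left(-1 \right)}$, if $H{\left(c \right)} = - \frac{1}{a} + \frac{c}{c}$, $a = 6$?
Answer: $\frac{595}{2} \approx 297.5$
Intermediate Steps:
$H{\left(c \right)} = \frac{5}{6}$ ($H{\left(c \right)} = - \frac{1}{6} + \frac{c}{c} = \left(-1\right) \frac{1}{6} + 1 = - \frac{1}{6} + 1 = \frac{5}{6}$)
$21 \cdot 17 H{\left(-1 \right)} = 21 \cdot 17 \cdot \frac{5}{6} = 357 \cdot \frac{5}{6} = \frac{595}{2}$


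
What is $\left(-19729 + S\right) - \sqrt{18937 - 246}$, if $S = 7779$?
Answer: $-11950 - \sqrt{18691} \approx -12087.0$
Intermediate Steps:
$\left(-19729 + S\right) - \sqrt{18937 - 246} = \left(-19729 + 7779\right) - \sqrt{18937 - 246} = -11950 - \sqrt{18691}$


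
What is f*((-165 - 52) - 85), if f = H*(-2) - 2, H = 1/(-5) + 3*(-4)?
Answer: -33824/5 ≈ -6764.8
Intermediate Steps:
H = -61/5 (H = -⅕ - 12 = -61/5 ≈ -12.200)
f = 112/5 (f = -61/5*(-2) - 2 = 122/5 - 2 = 112/5 ≈ 22.400)
f*((-165 - 52) - 85) = 112*((-165 - 52) - 85)/5 = 112*(-217 - 85)/5 = (112/5)*(-302) = -33824/5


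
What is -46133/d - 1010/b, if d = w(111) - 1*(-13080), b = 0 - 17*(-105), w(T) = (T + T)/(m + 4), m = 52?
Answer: -59460930/14531923 ≈ -4.0917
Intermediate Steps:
w(T) = T/28 (w(T) = (T + T)/(52 + 4) = (2*T)/56 = (2*T)*(1/56) = T/28)
b = 1785 (b = 0 + 1785 = 1785)
d = 366351/28 (d = (1/28)*111 - 1*(-13080) = 111/28 + 13080 = 366351/28 ≈ 13084.)
-46133/d - 1010/b = -46133/366351/28 - 1010/1785 = -46133*28/366351 - 1010*1/1785 = -1291724/366351 - 202/357 = -59460930/14531923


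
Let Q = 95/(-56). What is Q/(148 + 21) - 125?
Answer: -1183095/9464 ≈ -125.01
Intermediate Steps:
Q = -95/56 (Q = 95*(-1/56) = -95/56 ≈ -1.6964)
Q/(148 + 21) - 125 = -95/56/(148 + 21) - 125 = -95/56/169 - 125 = (1/169)*(-95/56) - 125 = -95/9464 - 125 = -1183095/9464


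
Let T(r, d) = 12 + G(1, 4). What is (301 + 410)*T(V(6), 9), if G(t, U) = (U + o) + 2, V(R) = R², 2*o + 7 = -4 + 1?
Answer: 9243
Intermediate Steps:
o = -5 (o = -7/2 + (-4 + 1)/2 = -7/2 + (½)*(-3) = -7/2 - 3/2 = -5)
G(t, U) = -3 + U (G(t, U) = (U - 5) + 2 = (-5 + U) + 2 = -3 + U)
T(r, d) = 13 (T(r, d) = 12 + (-3 + 4) = 12 + 1 = 13)
(301 + 410)*T(V(6), 9) = (301 + 410)*13 = 711*13 = 9243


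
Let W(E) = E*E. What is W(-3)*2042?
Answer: 18378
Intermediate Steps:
W(E) = E²
W(-3)*2042 = (-3)²*2042 = 9*2042 = 18378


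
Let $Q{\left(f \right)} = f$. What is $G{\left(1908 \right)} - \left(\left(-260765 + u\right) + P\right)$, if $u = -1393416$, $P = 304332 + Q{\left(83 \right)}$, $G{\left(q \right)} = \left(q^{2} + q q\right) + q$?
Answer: $8632602$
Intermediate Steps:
$G{\left(q \right)} = q + 2 q^{2}$ ($G{\left(q \right)} = \left(q^{2} + q^{2}\right) + q = 2 q^{2} + q = q + 2 q^{2}$)
$P = 304415$ ($P = 304332 + 83 = 304415$)
$G{\left(1908 \right)} - \left(\left(-260765 + u\right) + P\right) = 1908 \left(1 + 2 \cdot 1908\right) - \left(\left(-260765 - 1393416\right) + 304415\right) = 1908 \left(1 + 3816\right) - \left(-1654181 + 304415\right) = 1908 \cdot 3817 - -1349766 = 7282836 + 1349766 = 8632602$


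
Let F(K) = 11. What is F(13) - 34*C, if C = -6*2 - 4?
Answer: 555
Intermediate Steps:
C = -16 (C = -12 - 4 = -16)
F(13) - 34*C = 11 - 34*(-16) = 11 + 544 = 555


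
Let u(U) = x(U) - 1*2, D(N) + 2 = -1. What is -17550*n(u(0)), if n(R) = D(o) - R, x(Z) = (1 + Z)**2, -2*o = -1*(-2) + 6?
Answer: 35100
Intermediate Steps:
o = -4 (o = -(-1*(-2) + 6)/2 = -(2 + 6)/2 = -1/2*8 = -4)
D(N) = -3 (D(N) = -2 - 1 = -3)
u(U) = -2 + (1 + U)**2 (u(U) = (1 + U)**2 - 1*2 = (1 + U)**2 - 2 = -2 + (1 + U)**2)
n(R) = -3 - R
-17550*n(u(0)) = -17550*(-3 - (-2 + (1 + 0)**2)) = -17550*(-3 - (-2 + 1**2)) = -17550*(-3 - (-2 + 1)) = -17550*(-3 - 1*(-1)) = -17550*(-3 + 1) = -17550*(-2) = 35100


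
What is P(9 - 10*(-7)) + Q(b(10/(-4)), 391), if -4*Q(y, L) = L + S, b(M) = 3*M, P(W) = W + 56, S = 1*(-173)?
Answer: 161/2 ≈ 80.500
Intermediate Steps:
S = -173
P(W) = 56 + W
Q(y, L) = 173/4 - L/4 (Q(y, L) = -(L - 173)/4 = -(-173 + L)/4 = 173/4 - L/4)
P(9 - 10*(-7)) + Q(b(10/(-4)), 391) = (56 + (9 - 10*(-7))) + (173/4 - ¼*391) = (56 + (9 + 70)) + (173/4 - 391/4) = (56 + 79) - 109/2 = 135 - 109/2 = 161/2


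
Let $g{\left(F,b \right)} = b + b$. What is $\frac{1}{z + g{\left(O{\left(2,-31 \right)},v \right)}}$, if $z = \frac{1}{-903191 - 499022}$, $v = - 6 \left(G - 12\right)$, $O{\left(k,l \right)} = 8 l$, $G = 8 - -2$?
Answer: $\frac{1402213}{33653111} \approx 0.041667$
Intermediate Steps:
$G = 10$ ($G = 8 + 2 = 10$)
$v = 12$ ($v = - 6 \left(10 - 12\right) = \left(-6\right) \left(-2\right) = 12$)
$z = - \frac{1}{1402213}$ ($z = \frac{1}{-1402213} = - \frac{1}{1402213} \approx -7.1316 \cdot 10^{-7}$)
$g{\left(F,b \right)} = 2 b$
$\frac{1}{z + g{\left(O{\left(2,-31 \right)},v \right)}} = \frac{1}{- \frac{1}{1402213} + 2 \cdot 12} = \frac{1}{- \frac{1}{1402213} + 24} = \frac{1}{\frac{33653111}{1402213}} = \frac{1402213}{33653111}$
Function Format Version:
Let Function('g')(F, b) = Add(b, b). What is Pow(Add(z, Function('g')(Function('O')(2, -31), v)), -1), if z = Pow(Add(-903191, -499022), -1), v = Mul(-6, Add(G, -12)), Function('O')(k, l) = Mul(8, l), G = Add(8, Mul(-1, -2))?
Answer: Rational(1402213, 33653111) ≈ 0.041667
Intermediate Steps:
G = 10 (G = Add(8, 2) = 10)
v = 12 (v = Mul(-6, Add(10, -12)) = Mul(-6, -2) = 12)
z = Rational(-1, 1402213) (z = Pow(-1402213, -1) = Rational(-1, 1402213) ≈ -7.1316e-7)
Function('g')(F, b) = Mul(2, b)
Pow(Add(z, Function('g')(Function('O')(2, -31), v)), -1) = Pow(Add(Rational(-1, 1402213), Mul(2, 12)), -1) = Pow(Add(Rational(-1, 1402213), 24), -1) = Pow(Rational(33653111, 1402213), -1) = Rational(1402213, 33653111)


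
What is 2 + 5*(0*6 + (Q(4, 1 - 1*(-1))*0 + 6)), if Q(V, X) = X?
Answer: 32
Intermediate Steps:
2 + 5*(0*6 + (Q(4, 1 - 1*(-1))*0 + 6)) = 2 + 5*(0*6 + ((1 - 1*(-1))*0 + 6)) = 2 + 5*(0 + ((1 + 1)*0 + 6)) = 2 + 5*(0 + (2*0 + 6)) = 2 + 5*(0 + (0 + 6)) = 2 + 5*(0 + 6) = 2 + 5*6 = 2 + 30 = 32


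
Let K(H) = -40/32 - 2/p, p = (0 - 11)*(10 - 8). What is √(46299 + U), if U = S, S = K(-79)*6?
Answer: 5*√896214/22 ≈ 215.16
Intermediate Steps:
p = -22 (p = -11*2 = -22)
K(H) = -51/44 (K(H) = -40/32 - 2/(-22) = -40*1/32 - 2*(-1/22) = -5/4 + 1/11 = -51/44)
S = -153/22 (S = -51/44*6 = -153/22 ≈ -6.9545)
U = -153/22 ≈ -6.9545
√(46299 + U) = √(46299 - 153/22) = √(1018425/22) = 5*√896214/22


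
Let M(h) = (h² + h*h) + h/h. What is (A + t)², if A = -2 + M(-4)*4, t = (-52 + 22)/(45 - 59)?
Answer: 855625/49 ≈ 17462.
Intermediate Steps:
M(h) = 1 + 2*h² (M(h) = (h² + h²) + 1 = 2*h² + 1 = 1 + 2*h²)
t = 15/7 (t = -30/(-14) = -30*(-1/14) = 15/7 ≈ 2.1429)
A = 130 (A = -2 + (1 + 2*(-4)²)*4 = -2 + (1 + 2*16)*4 = -2 + (1 + 32)*4 = -2 + 33*4 = -2 + 132 = 130)
(A + t)² = (130 + 15/7)² = (925/7)² = 855625/49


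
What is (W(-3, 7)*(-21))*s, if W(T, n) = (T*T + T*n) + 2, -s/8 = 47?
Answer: -78960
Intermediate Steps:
s = -376 (s = -8*47 = -376)
W(T, n) = 2 + T**2 + T*n (W(T, n) = (T**2 + T*n) + 2 = 2 + T**2 + T*n)
(W(-3, 7)*(-21))*s = ((2 + (-3)**2 - 3*7)*(-21))*(-376) = ((2 + 9 - 21)*(-21))*(-376) = -10*(-21)*(-376) = 210*(-376) = -78960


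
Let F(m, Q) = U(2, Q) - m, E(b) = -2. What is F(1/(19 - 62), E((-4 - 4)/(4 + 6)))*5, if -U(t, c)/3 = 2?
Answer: -1285/43 ≈ -29.884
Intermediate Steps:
U(t, c) = -6 (U(t, c) = -3*2 = -6)
F(m, Q) = -6 - m
F(1/(19 - 62), E((-4 - 4)/(4 + 6)))*5 = (-6 - 1/(19 - 62))*5 = (-6 - 1/(-43))*5 = (-6 - 1*(-1/43))*5 = (-6 + 1/43)*5 = -257/43*5 = -1285/43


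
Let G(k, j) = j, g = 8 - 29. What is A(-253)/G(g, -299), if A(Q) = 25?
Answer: -25/299 ≈ -0.083612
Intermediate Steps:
g = -21
A(-253)/G(g, -299) = 25/(-299) = 25*(-1/299) = -25/299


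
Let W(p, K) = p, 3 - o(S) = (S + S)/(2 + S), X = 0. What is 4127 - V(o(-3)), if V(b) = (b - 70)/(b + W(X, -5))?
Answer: 12308/3 ≈ 4102.7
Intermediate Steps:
o(S) = 3 - 2*S/(2 + S) (o(S) = 3 - (S + S)/(2 + S) = 3 - 2*S/(2 + S))
V(b) = (-70 + b)/b (V(b) = (b - 70)/(b + 0) = (-70 + b)/b)
4127 - V(o(-3)) = 4127 - (-70 + (6 - 3)/(2 - 3))/((6 - 3)/(2 - 3)) = 4127 - (-70 + 3/(-1))/(3/(-1)) = 4127 - (-70 - 1*3)/((-1*3)) = 4127 - (-70 - 3)/(-3) = 4127 - (-1)*(-73)/3 = 4127 - 1*73/3 = 4127 - 73/3 = 12308/3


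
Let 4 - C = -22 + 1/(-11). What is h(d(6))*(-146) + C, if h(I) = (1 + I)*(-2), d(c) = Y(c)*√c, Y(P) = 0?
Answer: 3499/11 ≈ 318.09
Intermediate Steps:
C = 287/11 (C = 4 - (-22 + 1/(-11)) = 4 - (-22 - 1/11) = 4 - 1*(-243/11) = 4 + 243/11 = 287/11 ≈ 26.091)
d(c) = 0 (d(c) = 0*√c = 0)
h(I) = -2 - 2*I
h(d(6))*(-146) + C = (-2 - 2*0)*(-146) + 287/11 = (-2 + 0)*(-146) + 287/11 = -2*(-146) + 287/11 = 292 + 287/11 = 3499/11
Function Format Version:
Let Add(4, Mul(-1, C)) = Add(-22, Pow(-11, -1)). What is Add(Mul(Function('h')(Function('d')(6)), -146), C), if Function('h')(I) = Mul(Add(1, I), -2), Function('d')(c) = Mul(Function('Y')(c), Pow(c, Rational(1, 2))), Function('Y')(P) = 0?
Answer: Rational(3499, 11) ≈ 318.09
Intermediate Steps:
C = Rational(287, 11) (C = Add(4, Mul(-1, Add(-22, Pow(-11, -1)))) = Add(4, Mul(-1, Add(-22, Rational(-1, 11)))) = Add(4, Mul(-1, Rational(-243, 11))) = Add(4, Rational(243, 11)) = Rational(287, 11) ≈ 26.091)
Function('d')(c) = 0 (Function('d')(c) = Mul(0, Pow(c, Rational(1, 2))) = 0)
Function('h')(I) = Add(-2, Mul(-2, I))
Add(Mul(Function('h')(Function('d')(6)), -146), C) = Add(Mul(Add(-2, Mul(-2, 0)), -146), Rational(287, 11)) = Add(Mul(Add(-2, 0), -146), Rational(287, 11)) = Add(Mul(-2, -146), Rational(287, 11)) = Add(292, Rational(287, 11)) = Rational(3499, 11)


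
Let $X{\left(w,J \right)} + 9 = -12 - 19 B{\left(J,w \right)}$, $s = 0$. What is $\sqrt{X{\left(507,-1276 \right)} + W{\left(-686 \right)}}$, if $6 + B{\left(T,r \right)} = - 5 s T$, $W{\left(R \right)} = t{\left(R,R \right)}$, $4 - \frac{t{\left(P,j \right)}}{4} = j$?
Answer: $3 \sqrt{317} \approx 53.413$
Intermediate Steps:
$t{\left(P,j \right)} = 16 - 4 j$
$W{\left(R \right)} = 16 - 4 R$
$B{\left(T,r \right)} = -6$ ($B{\left(T,r \right)} = -6 + \left(-5\right) 0 T = -6 + 0 T = -6 + 0 = -6$)
$X{\left(w,J \right)} = 93$ ($X{\left(w,J \right)} = -9 - -102 = -9 + \left(-12 + 114\right) = -9 + 102 = 93$)
$\sqrt{X{\left(507,-1276 \right)} + W{\left(-686 \right)}} = \sqrt{93 + \left(16 - -2744\right)} = \sqrt{93 + \left(16 + 2744\right)} = \sqrt{93 + 2760} = \sqrt{2853} = 3 \sqrt{317}$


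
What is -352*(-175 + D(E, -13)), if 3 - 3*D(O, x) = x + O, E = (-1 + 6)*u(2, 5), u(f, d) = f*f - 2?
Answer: 60896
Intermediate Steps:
u(f, d) = -2 + f² (u(f, d) = f² - 2 = -2 + f²)
E = 10 (E = (-1 + 6)*(-2 + 2²) = 5*(-2 + 4) = 5*2 = 10)
D(O, x) = 1 - O/3 - x/3 (D(O, x) = 1 - (x + O)/3 = 1 - (O + x)/3 = 1 + (-O/3 - x/3) = 1 - O/3 - x/3)
-352*(-175 + D(E, -13)) = -352*(-175 + (1 - ⅓*10 - ⅓*(-13))) = -352*(-175 + (1 - 10/3 + 13/3)) = -352*(-175 + 2) = -352*(-173) = 60896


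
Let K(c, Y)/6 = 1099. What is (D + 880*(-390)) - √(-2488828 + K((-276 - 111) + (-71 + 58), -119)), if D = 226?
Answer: -342974 - I*√2482234 ≈ -3.4297e+5 - 1575.5*I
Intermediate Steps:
K(c, Y) = 6594 (K(c, Y) = 6*1099 = 6594)
(D + 880*(-390)) - √(-2488828 + K((-276 - 111) + (-71 + 58), -119)) = (226 + 880*(-390)) - √(-2488828 + 6594) = (226 - 343200) - √(-2482234) = -342974 - I*√2482234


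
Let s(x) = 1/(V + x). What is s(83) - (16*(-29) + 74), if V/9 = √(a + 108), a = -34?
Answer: 349133/895 - 9*√74/895 ≈ 390.01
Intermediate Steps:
V = 9*√74 (V = 9*√(-34 + 108) = 9*√74 ≈ 77.421)
s(x) = 1/(x + 9*√74) (s(x) = 1/(9*√74 + x) = 1/(x + 9*√74))
s(83) - (16*(-29) + 74) = 1/(83 + 9*√74) - (16*(-29) + 74) = 1/(83 + 9*√74) - (-464 + 74) = 1/(83 + 9*√74) - 1*(-390) = 1/(83 + 9*√74) + 390 = 390 + 1/(83 + 9*√74)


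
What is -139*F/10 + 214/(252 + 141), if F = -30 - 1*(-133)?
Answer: -5624441/3930 ≈ -1431.2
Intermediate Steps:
F = 103 (F = -30 + 133 = 103)
-139*F/10 + 214/(252 + 141) = -139/(10/103) + 214/(252 + 141) = -139/(10*(1/103)) + 214/393 = -139/10/103 + 214*(1/393) = -139*103/10 + 214/393 = -14317/10 + 214/393 = -5624441/3930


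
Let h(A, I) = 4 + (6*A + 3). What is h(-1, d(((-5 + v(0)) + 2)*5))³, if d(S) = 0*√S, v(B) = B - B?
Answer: 1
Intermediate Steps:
v(B) = 0
d(S) = 0
h(A, I) = 7 + 6*A (h(A, I) = 4 + (3 + 6*A) = 7 + 6*A)
h(-1, d(((-5 + v(0)) + 2)*5))³ = (7 + 6*(-1))³ = (7 - 6)³ = 1³ = 1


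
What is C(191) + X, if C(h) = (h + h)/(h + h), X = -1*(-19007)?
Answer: 19008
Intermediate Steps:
X = 19007
C(h) = 1 (C(h) = (2*h)/((2*h)) = (2*h)*(1/(2*h)) = 1)
C(191) + X = 1 + 19007 = 19008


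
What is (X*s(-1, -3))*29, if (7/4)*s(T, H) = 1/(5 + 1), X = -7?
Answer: -58/3 ≈ -19.333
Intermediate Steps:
s(T, H) = 2/21 (s(T, H) = 4/(7*(5 + 1)) = (4/7)/6 = (4/7)*(⅙) = 2/21)
(X*s(-1, -3))*29 = -7*2/21*29 = -⅔*29 = -58/3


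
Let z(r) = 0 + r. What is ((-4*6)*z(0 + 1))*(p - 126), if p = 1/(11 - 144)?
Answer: 402216/133 ≈ 3024.2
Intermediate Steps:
p = -1/133 (p = 1/(-133) = -1/133 ≈ -0.0075188)
z(r) = r
((-4*6)*z(0 + 1))*(p - 126) = ((-4*6)*(0 + 1))*(-1/133 - 126) = -24*1*(-16759/133) = -24*(-16759/133) = 402216/133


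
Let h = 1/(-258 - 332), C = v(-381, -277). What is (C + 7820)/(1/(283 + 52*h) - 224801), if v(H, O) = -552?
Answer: -151645003/4690416591 ≈ -0.032331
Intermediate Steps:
C = -552
h = -1/590 (h = 1/(-590) = -1/590 ≈ -0.0016949)
(C + 7820)/(1/(283 + 52*h) - 224801) = (-552 + 7820)/(1/(283 + 52*(-1/590)) - 224801) = 7268/(1/(283 - 26/295) - 224801) = 7268/(1/(83459/295) - 224801) = 7268/(295/83459 - 224801) = 7268/(-18761666364/83459) = 7268*(-83459/18761666364) = -151645003/4690416591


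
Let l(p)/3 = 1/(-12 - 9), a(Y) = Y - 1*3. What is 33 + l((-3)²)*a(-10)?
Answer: 244/7 ≈ 34.857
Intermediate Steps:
a(Y) = -3 + Y (a(Y) = Y - 3 = -3 + Y)
l(p) = -⅐ (l(p) = 3/(-12 - 9) = 3/(-21) = 3*(-1/21) = -⅐)
33 + l((-3)²)*a(-10) = 33 - (-3 - 10)/7 = 33 - ⅐*(-13) = 33 + 13/7 = 244/7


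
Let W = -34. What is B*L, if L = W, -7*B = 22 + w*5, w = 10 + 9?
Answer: 3978/7 ≈ 568.29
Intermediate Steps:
w = 19
B = -117/7 (B = -(22 + 19*5)/7 = -(22 + 95)/7 = -⅐*117 = -117/7 ≈ -16.714)
L = -34
B*L = -117/7*(-34) = 3978/7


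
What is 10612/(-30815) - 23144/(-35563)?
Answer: 30526164/99624895 ≈ 0.30641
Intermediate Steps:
10612/(-30815) - 23144/(-35563) = 10612*(-1/30815) - 23144*(-1/35563) = -10612/30815 + 2104/3233 = 30526164/99624895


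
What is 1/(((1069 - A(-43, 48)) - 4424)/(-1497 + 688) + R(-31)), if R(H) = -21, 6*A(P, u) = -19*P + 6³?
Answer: -4854/80771 ≈ -0.060096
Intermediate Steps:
A(P, u) = 36 - 19*P/6 (A(P, u) = (-19*P + 6³)/6 = (-19*P + 216)/6 = (216 - 19*P)/6 = 36 - 19*P/6)
1/(((1069 - A(-43, 48)) - 4424)/(-1497 + 688) + R(-31)) = 1/(((1069 - (36 - 19/6*(-43))) - 4424)/(-1497 + 688) - 21) = 1/(((1069 - (36 + 817/6)) - 4424)/(-809) - 21) = 1/(((1069 - 1*1033/6) - 4424)*(-1/809) - 21) = 1/(((1069 - 1033/6) - 4424)*(-1/809) - 21) = 1/((5381/6 - 4424)*(-1/809) - 21) = 1/(-21163/6*(-1/809) - 21) = 1/(21163/4854 - 21) = 1/(-80771/4854) = -4854/80771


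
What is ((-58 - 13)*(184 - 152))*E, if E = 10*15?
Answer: -340800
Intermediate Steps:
E = 150
((-58 - 13)*(184 - 152))*E = ((-58 - 13)*(184 - 152))*150 = -71*32*150 = -2272*150 = -340800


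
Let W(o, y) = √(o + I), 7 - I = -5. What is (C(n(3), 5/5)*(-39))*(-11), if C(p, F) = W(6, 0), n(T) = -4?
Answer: 1287*√2 ≈ 1820.1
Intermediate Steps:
I = 12 (I = 7 - 1*(-5) = 7 + 5 = 12)
W(o, y) = √(12 + o) (W(o, y) = √(o + 12) = √(12 + o))
C(p, F) = 3*√2 (C(p, F) = √(12 + 6) = √18 = 3*√2)
(C(n(3), 5/5)*(-39))*(-11) = ((3*√2)*(-39))*(-11) = -117*√2*(-11) = 1287*√2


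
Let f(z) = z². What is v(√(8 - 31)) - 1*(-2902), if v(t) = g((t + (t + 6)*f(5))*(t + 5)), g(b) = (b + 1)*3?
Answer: 3361 + 840*I*√23 ≈ 3361.0 + 4028.5*I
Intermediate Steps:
g(b) = 3 + 3*b (g(b) = (1 + b)*3 = 3 + 3*b)
v(t) = 3 + 3*(5 + t)*(150 + 26*t) (v(t) = 3 + 3*((t + (t + 6)*5²)*(t + 5)) = 3 + 3*((t + (6 + t)*25)*(5 + t)) = 3 + 3*((t + (150 + 25*t))*(5 + t)) = 3 + 3*((150 + 26*t)*(5 + t)) = 3 + 3*((5 + t)*(150 + 26*t)) = 3 + 3*(5 + t)*(150 + 26*t))
v(√(8 - 31)) - 1*(-2902) = (2253 + 78*(√(8 - 31))² + 840*√(8 - 31)) - 1*(-2902) = (2253 + 78*(√(-23))² + 840*√(-23)) + 2902 = (2253 + 78*(I*√23)² + 840*(I*√23)) + 2902 = (2253 + 78*(-23) + 840*I*√23) + 2902 = (2253 - 1794 + 840*I*√23) + 2902 = (459 + 840*I*√23) + 2902 = 3361 + 840*I*√23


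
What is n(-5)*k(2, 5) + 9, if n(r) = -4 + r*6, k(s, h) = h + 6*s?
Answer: -569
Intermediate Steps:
n(r) = -4 + 6*r
n(-5)*k(2, 5) + 9 = (-4 + 6*(-5))*(5 + 6*2) + 9 = (-4 - 30)*(5 + 12) + 9 = -34*17 + 9 = -578 + 9 = -569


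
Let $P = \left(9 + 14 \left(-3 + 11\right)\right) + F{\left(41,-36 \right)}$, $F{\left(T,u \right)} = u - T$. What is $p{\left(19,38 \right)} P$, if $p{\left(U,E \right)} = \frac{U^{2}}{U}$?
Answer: $836$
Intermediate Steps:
$p{\left(U,E \right)} = U$
$P = 44$ ($P = \left(9 + 14 \left(-3 + 11\right)\right) - 77 = \left(9 + 14 \cdot 8\right) - 77 = \left(9 + 112\right) - 77 = 121 - 77 = 44$)
$p{\left(19,38 \right)} P = 19 \cdot 44 = 836$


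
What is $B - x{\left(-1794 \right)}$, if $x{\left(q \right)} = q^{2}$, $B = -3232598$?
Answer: $-6451034$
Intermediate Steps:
$B - x{\left(-1794 \right)} = -3232598 - \left(-1794\right)^{2} = -3232598 - 3218436 = -6451034$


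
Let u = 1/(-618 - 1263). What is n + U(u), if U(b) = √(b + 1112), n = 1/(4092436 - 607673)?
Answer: 1/3484763 + √437159239/627 ≈ 33.347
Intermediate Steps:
u = -1/1881 (u = 1/(-1881) = -1/1881 ≈ -0.00053163)
n = 1/3484763 ≈ 2.8696e-7
U(b) = √(1112 + b)
n + U(u) = 1/3484763 + √(1112 - 1/1881) = 1/3484763 + √(2091671/1881) = 1/3484763 + √437159239/627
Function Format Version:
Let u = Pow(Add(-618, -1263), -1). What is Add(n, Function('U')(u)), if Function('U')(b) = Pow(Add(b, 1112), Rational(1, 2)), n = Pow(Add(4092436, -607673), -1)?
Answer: Add(Rational(1, 3484763), Mul(Rational(1, 627), Pow(437159239, Rational(1, 2)))) ≈ 33.347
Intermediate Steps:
u = Rational(-1, 1881) (u = Pow(-1881, -1) = Rational(-1, 1881) ≈ -0.00053163)
n = Rational(1, 3484763) (n = Pow(3484763, -1) = Rational(1, 3484763) ≈ 2.8696e-7)
Function('U')(b) = Pow(Add(1112, b), Rational(1, 2))
Add(n, Function('U')(u)) = Add(Rational(1, 3484763), Pow(Add(1112, Rational(-1, 1881)), Rational(1, 2))) = Add(Rational(1, 3484763), Pow(Rational(2091671, 1881), Rational(1, 2))) = Add(Rational(1, 3484763), Mul(Rational(1, 627), Pow(437159239, Rational(1, 2))))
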